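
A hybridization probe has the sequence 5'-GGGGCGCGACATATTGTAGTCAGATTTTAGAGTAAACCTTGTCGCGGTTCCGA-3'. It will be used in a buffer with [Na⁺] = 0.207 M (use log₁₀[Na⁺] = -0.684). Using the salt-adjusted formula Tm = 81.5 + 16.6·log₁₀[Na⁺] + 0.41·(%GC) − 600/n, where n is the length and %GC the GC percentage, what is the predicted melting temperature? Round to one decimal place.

Length n = 53. Counting bases: A=12, T=15, G=16, C=10
G+C = 26, so %GC = 26/53 × 100 = 49.057%
Salt term: 16.6 × (-0.684) = -11.354
GC term: 0.41 × 49.057 = 20.113; length term: −600/53 = −11.321
Tm = 81.5 + (-11.354) + 20.113 − 11.321 = 78.938 → 78.9°C

78.9°C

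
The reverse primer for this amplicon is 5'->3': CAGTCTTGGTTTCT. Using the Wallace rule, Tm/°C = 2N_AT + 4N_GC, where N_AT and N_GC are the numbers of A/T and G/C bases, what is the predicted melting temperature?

40°C

Base counts: A=1, T=7, C=3, G=3
A+T = 8, G+C = 6
Tm = 4·6 + 2·8 = 24 + 16 = 40°C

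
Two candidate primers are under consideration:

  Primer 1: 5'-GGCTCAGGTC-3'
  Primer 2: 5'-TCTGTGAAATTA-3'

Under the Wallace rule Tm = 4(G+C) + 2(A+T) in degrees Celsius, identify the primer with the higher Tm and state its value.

Primer 1: A+T=3, G+C=7 → Tm = 2(3)+4(7) = 34°C
Primer 2: A+T=9, G+C=3 → Tm = 2(9)+4(3) = 30°C
34°C vs 30°C → primer 1 is higher.

Primer 1, 34°C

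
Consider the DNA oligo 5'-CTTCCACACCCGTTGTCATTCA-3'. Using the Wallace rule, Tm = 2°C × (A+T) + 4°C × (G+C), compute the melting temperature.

Counting bases: G=2, A=4, T=7, C=9
So N_AT = 11 and N_GC = 11.
Tm = 2(11) + 4(11) = 22 + 44 = 66°C

66°C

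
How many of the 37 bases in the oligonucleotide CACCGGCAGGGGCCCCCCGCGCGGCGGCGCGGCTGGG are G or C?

C=16, A=2, T=1, G=18
Total G or C: 18 + 16 = 34

34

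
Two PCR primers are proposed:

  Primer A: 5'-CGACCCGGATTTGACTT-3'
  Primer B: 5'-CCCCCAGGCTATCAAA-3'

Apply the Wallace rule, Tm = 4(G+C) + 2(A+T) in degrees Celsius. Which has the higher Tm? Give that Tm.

Primer A: A+T=8, G+C=9 → Tm = 2(8)+4(9) = 52°C
Primer B: A+T=7, G+C=9 → Tm = 2(7)+4(9) = 50°C
52°C vs 50°C → primer A is higher.

Primer A, 52°C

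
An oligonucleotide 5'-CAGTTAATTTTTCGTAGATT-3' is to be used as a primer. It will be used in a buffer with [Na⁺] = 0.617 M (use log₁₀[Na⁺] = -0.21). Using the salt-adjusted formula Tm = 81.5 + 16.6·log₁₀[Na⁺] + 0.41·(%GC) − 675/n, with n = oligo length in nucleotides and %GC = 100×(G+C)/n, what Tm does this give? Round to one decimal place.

Length n = 20. Counting bases: T=10, C=2, G=3, A=5
G+C = 5, so %GC = 5/20 × 100 = 25%
Salt term: 16.6 × (-0.21) = -3.486
GC term: 0.41 × 25 = 10.25; length term: −675/20 = −33.75
Tm = 81.5 + (-3.486) + 10.25 − 33.75 = 54.514 → 54.5°C

54.5°C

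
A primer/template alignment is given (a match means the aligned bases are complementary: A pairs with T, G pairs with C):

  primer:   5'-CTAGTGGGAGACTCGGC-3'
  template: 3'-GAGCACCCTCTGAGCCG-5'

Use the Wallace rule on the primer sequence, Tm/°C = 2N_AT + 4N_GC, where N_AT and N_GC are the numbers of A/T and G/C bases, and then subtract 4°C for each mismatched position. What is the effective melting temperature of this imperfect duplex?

52°C

Primer base counts: A=3, T=3, G=7, C=4 → A+T=6, G+C=11
Perfect-match Tm = 2(6) + 4(11) = 12 + 44 = 56°C
Mismatches (positions where the bases are not complementary): 1 (at position 3)
Effective Tm = 56 − 1×4 = 56 − 4 = 52°C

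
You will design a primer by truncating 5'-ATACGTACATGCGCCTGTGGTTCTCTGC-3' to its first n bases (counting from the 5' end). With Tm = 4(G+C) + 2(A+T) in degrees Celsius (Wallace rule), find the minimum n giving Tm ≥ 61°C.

n = 20

First 19 bases: ATACGTACATGCGCCTGTG → Tm = 58°C (< 61°C)
First 20 bases: ATACGTACATGCGCCTGTGG → Tm = 62°C (≥ 61°C)
Each additional base adds 2°C (A/T) or 4°C (G/C), so Tm is non-decreasing in n; n = 20 is the first length to reach 61°C.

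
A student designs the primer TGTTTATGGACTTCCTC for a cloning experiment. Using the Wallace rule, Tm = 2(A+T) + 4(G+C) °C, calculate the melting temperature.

Base counts: A=2, C=4, G=3, T=8
A+T = 10, G+C = 7
Tm = 2×10 + 4×7 = 48°C

48°C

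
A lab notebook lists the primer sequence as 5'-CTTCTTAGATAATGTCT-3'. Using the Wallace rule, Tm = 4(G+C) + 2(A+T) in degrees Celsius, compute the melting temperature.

44°C

Scanning the sequence gives A=4, T=8, G=2, C=3.
A+T = 12, G+C = 5
Tm = 2(12) + 4(5) = 24 + 20 = 44°C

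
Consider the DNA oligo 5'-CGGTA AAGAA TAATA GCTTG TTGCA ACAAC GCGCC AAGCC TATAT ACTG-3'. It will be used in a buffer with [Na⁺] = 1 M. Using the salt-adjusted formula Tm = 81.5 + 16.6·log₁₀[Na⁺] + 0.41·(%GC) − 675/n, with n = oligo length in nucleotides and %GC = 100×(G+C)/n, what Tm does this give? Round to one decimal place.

Length n = 49. A=17, C=11, T=11, G=10
G+C = 21, so %GC = 21/49 × 100 = 42.857%
Salt term: 16.6 × (0) = 0
GC term: 0.41 × 42.857 = 17.571; length term: −675/49 = −13.776
Tm = 81.5 + (0) + 17.571 − 13.776 = 85.295 → 85.3°C

85.3°C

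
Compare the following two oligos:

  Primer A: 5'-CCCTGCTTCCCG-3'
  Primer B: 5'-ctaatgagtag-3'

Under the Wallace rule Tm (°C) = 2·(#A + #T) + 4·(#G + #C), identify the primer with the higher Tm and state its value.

Primer A, 42°C

Primer A: A+T=3, G+C=9 → Tm = 2(3)+4(9) = 42°C
Primer B: A+T=7, G+C=4 → Tm = 2(7)+4(4) = 30°C
42°C vs 30°C → primer A is higher.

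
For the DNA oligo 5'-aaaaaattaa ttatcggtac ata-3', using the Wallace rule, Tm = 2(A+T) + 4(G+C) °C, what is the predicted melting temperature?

54°C

Scanning the sequence gives C=2, A=12, T=7, G=2.
A+T = 19, G+C = 4
Tm = 2×19 + 4×4 = 54°C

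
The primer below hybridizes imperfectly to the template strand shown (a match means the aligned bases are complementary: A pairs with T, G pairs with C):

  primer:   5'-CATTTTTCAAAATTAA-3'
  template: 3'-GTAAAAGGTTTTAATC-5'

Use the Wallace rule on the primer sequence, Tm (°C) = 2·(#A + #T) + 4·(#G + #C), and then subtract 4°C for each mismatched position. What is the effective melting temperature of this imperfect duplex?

28°C

Primer base counts: A=7, T=7, G=0, C=2 → A+T=14, G+C=2
Perfect-match Tm = 2(14) + 4(2) = 28 + 8 = 36°C
Mismatches (positions where the bases are not complementary): 2 (at positions 7, 16)
Effective Tm = 36 − 2×4 = 36 − 8 = 28°C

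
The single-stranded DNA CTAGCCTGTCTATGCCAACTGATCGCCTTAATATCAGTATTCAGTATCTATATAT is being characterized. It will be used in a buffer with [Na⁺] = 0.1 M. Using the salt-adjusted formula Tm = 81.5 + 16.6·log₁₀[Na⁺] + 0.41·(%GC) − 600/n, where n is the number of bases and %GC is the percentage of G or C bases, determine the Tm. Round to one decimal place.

Length n = 55. Scanning the sequence gives C=13, T=20, G=7, A=15.
G+C = 20, so %GC = 20/55 × 100 = 36.364%
Salt term: 16.6 × (-1) = -16.6
GC term: 0.41 × 36.364 = 14.909; length term: −600/55 = −10.909
Tm = 81.5 + (-16.6) + 14.909 − 10.909 = 68.9 → 68.9°C

68.9°C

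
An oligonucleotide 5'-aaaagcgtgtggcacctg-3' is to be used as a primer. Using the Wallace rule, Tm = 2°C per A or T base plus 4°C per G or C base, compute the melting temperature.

56°C

C=4, G=6, A=5, T=3
So N_AT = 8 and N_GC = 10.
Tm = 2(8) + 4(10) = 16 + 40 = 56°C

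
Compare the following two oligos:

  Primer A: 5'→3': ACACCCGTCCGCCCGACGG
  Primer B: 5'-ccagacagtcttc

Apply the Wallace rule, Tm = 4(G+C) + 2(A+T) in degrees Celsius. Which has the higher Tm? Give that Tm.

Primer A, 68°C

Primer A: A+T=4, G+C=15 → Tm = 2(4)+4(15) = 68°C
Primer B: A+T=6, G+C=7 → Tm = 2(6)+4(7) = 40°C
68°C vs 40°C → primer A is higher.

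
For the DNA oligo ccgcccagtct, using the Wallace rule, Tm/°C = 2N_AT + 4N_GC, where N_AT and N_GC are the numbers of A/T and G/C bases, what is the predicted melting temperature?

Base counts: C=6, G=2, A=1, T=2
So N_AT = 3 and N_GC = 8.
Tm = 2×3 + 4×8 = 38°C

38°C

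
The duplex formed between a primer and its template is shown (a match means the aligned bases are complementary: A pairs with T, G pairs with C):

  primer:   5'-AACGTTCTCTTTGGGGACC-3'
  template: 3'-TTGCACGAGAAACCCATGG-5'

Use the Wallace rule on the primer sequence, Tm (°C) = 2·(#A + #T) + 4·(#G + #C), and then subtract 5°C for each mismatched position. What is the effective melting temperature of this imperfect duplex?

48°C

Primer base counts: A=3, T=6, G=5, C=5 → A+T=9, G+C=10
Perfect-match Tm = 2(9) + 4(10) = 18 + 40 = 58°C
Mismatches (positions where the bases are not complementary): 2 (at positions 6, 16)
Effective Tm = 58 − 2×5 = 58 − 10 = 48°C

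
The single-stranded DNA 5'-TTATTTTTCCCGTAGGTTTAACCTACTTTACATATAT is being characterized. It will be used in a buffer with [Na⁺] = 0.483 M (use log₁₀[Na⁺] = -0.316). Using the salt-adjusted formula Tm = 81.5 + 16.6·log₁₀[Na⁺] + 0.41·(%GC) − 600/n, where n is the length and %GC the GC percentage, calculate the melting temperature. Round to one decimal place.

71.1°C

Length n = 37. Counting bases: T=18, A=9, C=7, G=3
G+C = 10, so %GC = 10/37 × 100 = 27.027%
Salt term: 16.6 × (-0.316) = -5.246
GC term: 0.41 × 27.027 = 11.081; length term: −600/37 = −16.216
Tm = 81.5 + (-5.246) + 11.081 − 16.216 = 71.119 → 71.1°C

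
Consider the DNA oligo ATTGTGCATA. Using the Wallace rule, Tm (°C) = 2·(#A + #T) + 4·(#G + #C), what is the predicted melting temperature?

Counting bases: T=4, A=3, C=1, G=2
So N_AT = 7 and N_GC = 3.
Tm = 2(7) + 4(3) = 14 + 12 = 26°C

26°C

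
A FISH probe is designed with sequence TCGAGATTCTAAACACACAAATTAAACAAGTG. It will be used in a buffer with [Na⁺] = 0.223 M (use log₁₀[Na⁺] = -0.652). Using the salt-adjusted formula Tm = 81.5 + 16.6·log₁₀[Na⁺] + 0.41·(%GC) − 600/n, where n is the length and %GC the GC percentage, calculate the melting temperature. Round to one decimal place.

64.7°C

Length n = 32. A=15, T=7, C=6, G=4
G+C = 10, so %GC = 10/32 × 100 = 31.25%
Salt term: 16.6 × (-0.652) = -10.823
GC term: 0.41 × 31.25 = 12.812; length term: −600/32 = −18.75
Tm = 81.5 + (-10.823) + 12.812 − 18.75 = 64.739 → 64.7°C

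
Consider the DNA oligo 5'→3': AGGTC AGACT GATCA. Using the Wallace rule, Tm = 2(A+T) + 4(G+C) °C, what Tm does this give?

44°C

C=3, A=5, G=4, T=3
AT pairs contribute 8, GC pairs contribute 7.
Tm = 2(8) + 4(7) = 16 + 28 = 44°C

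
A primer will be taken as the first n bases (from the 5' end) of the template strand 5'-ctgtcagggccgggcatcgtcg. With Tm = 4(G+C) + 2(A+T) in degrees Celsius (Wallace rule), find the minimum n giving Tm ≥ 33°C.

First 9 bases: CTGTCAGGG → Tm = 30°C (< 33°C)
First 10 bases: CTGTCAGGGC → Tm = 34°C (≥ 33°C)
Each additional base adds 2°C (A/T) or 4°C (G/C), so Tm is non-decreasing in n; n = 10 is the first length to reach 33°C.

n = 10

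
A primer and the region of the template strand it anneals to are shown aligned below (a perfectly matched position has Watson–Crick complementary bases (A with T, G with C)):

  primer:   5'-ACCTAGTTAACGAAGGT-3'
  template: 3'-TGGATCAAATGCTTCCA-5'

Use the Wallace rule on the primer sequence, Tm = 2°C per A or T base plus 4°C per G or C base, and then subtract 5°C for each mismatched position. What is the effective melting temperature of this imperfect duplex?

43°C

Primer base counts: A=6, T=4, G=4, C=3 → A+T=10, G+C=7
Perfect-match Tm = 2(10) + 4(7) = 20 + 28 = 48°C
Mismatches (positions where the bases are not complementary): 1 (at position 9)
Effective Tm = 48 − 1×5 = 48 − 5 = 43°C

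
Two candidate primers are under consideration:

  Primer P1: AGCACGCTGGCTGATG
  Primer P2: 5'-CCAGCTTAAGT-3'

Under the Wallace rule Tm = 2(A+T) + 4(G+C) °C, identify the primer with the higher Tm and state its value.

Primer P1, 52°C

Primer P1: A+T=6, G+C=10 → Tm = 2(6)+4(10) = 52°C
Primer P2: A+T=6, G+C=5 → Tm = 2(6)+4(5) = 32°C
52°C vs 32°C → primer P1 is higher.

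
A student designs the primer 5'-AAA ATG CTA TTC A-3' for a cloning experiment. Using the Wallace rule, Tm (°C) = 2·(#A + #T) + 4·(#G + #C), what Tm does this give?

32°C

Counting bases: C=2, A=6, G=1, T=4
A+T = 10, G+C = 3
Tm = 4·3 + 2·10 = 12 + 20 = 32°C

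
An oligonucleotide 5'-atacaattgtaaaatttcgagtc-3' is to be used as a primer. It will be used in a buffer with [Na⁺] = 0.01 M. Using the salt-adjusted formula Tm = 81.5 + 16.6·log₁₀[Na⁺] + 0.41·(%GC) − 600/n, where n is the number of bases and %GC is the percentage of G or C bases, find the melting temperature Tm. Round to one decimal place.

32.9°C

Length n = 23. T=8, C=3, G=3, A=9
G+C = 6, so %GC = 6/23 × 100 = 26.087%
Salt term: 16.6 × (-2) = -33.2
GC term: 0.41 × 26.087 = 10.696; length term: −600/23 = −26.087
Tm = 81.5 + (-33.2) + 10.696 − 26.087 = 32.909 → 32.9°C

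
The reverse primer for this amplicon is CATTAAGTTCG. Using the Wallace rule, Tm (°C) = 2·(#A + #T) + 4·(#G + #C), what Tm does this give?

T=4, C=2, A=3, G=2
AT pairs contribute 7, GC pairs contribute 4.
Tm = 2×7 + 4×4 = 30°C

30°C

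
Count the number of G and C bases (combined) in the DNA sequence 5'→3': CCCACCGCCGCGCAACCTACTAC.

C=13, A=5, G=3, T=2
G+C = 3 + 13 = 16

16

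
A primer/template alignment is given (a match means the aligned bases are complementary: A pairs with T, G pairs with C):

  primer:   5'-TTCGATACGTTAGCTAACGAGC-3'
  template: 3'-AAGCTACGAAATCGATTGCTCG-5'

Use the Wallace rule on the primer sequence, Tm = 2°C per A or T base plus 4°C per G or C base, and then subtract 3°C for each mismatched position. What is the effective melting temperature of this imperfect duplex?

58°C

Primer base counts: A=6, T=6, G=5, C=5 → A+T=12, G+C=10
Perfect-match Tm = 2(12) + 4(10) = 24 + 40 = 64°C
Mismatches (positions where the bases are not complementary): 2 (at positions 7, 9)
Effective Tm = 64 − 2×3 = 64 − 6 = 58°C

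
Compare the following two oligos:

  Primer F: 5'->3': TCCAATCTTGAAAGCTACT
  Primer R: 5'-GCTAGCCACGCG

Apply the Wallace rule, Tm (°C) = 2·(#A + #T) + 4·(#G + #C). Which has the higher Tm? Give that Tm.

Primer F, 52°C

Primer F: A+T=12, G+C=7 → Tm = 2(12)+4(7) = 52°C
Primer R: A+T=3, G+C=9 → Tm = 2(3)+4(9) = 42°C
52°C vs 42°C → primer F is higher.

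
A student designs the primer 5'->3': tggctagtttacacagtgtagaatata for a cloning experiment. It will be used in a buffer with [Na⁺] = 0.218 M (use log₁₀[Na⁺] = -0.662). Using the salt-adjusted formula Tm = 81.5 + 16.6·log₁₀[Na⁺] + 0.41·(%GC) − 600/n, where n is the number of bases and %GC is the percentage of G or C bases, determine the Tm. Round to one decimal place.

62.0°C

Length n = 27. Base counts: C=3, T=9, A=9, G=6
G+C = 9, so %GC = 9/27 × 100 = 33.333%
Salt term: 16.6 × (-0.662) = -10.989
GC term: 0.41 × 33.333 = 13.667; length term: −600/27 = −22.222
Tm = 81.5 + (-10.989) + 13.667 − 22.222 = 61.956 → 62.0°C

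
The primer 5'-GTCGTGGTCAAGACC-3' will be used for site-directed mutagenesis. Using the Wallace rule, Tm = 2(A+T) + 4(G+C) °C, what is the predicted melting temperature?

Counting bases: C=4, T=3, G=5, A=3
A+T = 6, G+C = 9
Tm = 2(6) + 4(9) = 12 + 36 = 48°C

48°C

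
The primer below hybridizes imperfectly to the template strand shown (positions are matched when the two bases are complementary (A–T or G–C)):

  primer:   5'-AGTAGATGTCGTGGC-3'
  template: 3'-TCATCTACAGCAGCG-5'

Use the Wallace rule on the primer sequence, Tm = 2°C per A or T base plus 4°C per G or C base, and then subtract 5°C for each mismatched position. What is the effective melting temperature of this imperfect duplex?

41°C

Primer base counts: A=3, T=4, G=6, C=2 → A+T=7, G+C=8
Perfect-match Tm = 2(7) + 4(8) = 14 + 32 = 46°C
Mismatches (positions where the bases are not complementary): 1 (at position 13)
Effective Tm = 46 − 1×5 = 46 − 5 = 41°C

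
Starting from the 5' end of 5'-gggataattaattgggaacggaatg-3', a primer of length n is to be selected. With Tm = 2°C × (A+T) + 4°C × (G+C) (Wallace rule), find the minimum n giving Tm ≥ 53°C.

n = 20

First 19 bases: GGGATAATTAATTGGGAAC → Tm = 52°C (< 53°C)
First 20 bases: GGGATAATTAATTGGGAACG → Tm = 56°C (≥ 53°C)
Since every base adds ≥2°C, Tm only increases with n, so the threshold is first crossed at n = 20.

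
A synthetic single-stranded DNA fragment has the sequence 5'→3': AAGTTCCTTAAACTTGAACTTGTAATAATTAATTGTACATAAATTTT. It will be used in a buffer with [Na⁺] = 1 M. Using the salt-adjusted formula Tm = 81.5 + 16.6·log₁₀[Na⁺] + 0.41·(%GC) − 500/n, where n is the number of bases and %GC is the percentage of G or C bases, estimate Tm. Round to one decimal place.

78.7°C

Length n = 47. Scanning the sequence gives G=4, C=5, A=18, T=20.
G+C = 9, so %GC = 9/47 × 100 = 19.149%
Salt term: 16.6 × (0) = 0
GC term: 0.41 × 19.149 = 7.851; length term: −500/47 = −10.638
Tm = 81.5 + (0) + 7.851 − 10.638 = 78.713 → 78.7°C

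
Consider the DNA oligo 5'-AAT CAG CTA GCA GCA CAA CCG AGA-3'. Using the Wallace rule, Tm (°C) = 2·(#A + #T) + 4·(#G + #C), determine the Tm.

72°C

Scanning the sequence gives A=10, T=2, C=7, G=5.
So N_AT = 12 and N_GC = 12.
Tm = 2(12) + 4(12) = 24 + 48 = 72°C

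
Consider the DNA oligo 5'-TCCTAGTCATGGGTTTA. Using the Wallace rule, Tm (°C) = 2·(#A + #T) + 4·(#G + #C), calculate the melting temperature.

48°C

C=3, G=4, T=7, A=3
AT pairs contribute 10, GC pairs contribute 7.
Tm = 2(10) + 4(7) = 20 + 28 = 48°C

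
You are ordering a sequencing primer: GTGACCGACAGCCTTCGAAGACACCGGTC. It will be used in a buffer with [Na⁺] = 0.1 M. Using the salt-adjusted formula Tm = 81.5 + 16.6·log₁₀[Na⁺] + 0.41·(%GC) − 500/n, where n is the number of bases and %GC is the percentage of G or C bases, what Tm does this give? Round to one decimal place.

Length n = 29. T=4, C=10, G=8, A=7
G+C = 18, so %GC = 18/29 × 100 = 62.069%
Salt term: 16.6 × (-1) = -16.6
GC term: 0.41 × 62.069 = 25.448; length term: −500/29 = −17.241
Tm = 81.5 + (-16.6) + 25.448 − 17.241 = 73.107 → 73.1°C

73.1°C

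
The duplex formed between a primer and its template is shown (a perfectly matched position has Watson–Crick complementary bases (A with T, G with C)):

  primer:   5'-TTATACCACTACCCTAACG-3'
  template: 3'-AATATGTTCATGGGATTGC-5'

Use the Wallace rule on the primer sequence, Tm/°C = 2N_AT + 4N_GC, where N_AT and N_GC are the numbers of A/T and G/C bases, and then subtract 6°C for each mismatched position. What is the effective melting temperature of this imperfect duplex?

Primer base counts: A=6, T=5, G=1, C=7 → A+T=11, G+C=8
Perfect-match Tm = 2(11) + 4(8) = 22 + 32 = 54°C
Mismatches (positions where the bases are not complementary): 2 (at positions 7, 9)
Effective Tm = 54 − 2×6 = 54 − 12 = 42°C

42°C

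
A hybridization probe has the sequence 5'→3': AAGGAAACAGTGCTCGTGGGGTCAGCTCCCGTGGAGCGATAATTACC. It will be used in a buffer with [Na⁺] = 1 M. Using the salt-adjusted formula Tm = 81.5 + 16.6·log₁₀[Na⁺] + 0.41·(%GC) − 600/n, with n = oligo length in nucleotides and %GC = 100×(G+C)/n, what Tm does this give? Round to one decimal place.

Length n = 47. Base counts: C=11, G=15, T=9, A=12
G+C = 26, so %GC = 26/47 × 100 = 55.319%
Salt term: 16.6 × (0) = 0
GC term: 0.41 × 55.319 = 22.681; length term: −600/47 = −12.766
Tm = 81.5 + (0) + 22.681 − 12.766 = 91.415 → 91.4°C

91.4°C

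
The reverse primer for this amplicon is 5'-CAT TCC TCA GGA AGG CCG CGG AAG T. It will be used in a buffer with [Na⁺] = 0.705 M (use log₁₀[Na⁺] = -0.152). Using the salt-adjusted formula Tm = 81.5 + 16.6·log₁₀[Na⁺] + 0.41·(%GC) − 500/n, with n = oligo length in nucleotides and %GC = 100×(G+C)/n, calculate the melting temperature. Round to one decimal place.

Length n = 25. Counting bases: C=7, G=8, T=4, A=6
G+C = 15, so %GC = 15/25 × 100 = 60%
Salt term: 16.6 × (-0.152) = -2.523
GC term: 0.41 × 60 = 24.6; length term: −500/25 = −20
Tm = 81.5 + (-2.523) + 24.6 − 20 = 83.577 → 83.6°C

83.6°C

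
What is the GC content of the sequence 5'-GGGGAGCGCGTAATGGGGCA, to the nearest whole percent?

Counting bases: T=2, G=11, C=3, A=4
G+C = 11 + 3 = 14 out of 20 bases
%GC = 14/20 × 100 = 70% ≈ 70%

70%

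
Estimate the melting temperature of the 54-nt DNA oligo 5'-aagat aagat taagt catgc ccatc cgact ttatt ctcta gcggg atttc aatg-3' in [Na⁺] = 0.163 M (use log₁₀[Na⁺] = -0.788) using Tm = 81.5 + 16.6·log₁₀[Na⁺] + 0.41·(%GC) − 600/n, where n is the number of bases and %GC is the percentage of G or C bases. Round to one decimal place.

73.3°C

Length n = 54. C=11, G=10, T=17, A=16
G+C = 21, so %GC = 21/54 × 100 = 38.889%
Salt term: 16.6 × (-0.788) = -13.081
GC term: 0.41 × 38.889 = 15.944; length term: −600/54 = −11.111
Tm = 81.5 + (-13.081) + 15.944 − 11.111 = 73.252 → 73.3°C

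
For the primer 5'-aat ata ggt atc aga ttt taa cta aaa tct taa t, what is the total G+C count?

6

G=3, A=15, T=13, C=3
G+C = 3 + 3 = 6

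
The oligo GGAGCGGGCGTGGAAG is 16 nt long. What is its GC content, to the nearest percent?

75%

C=2, T=1, A=3, G=10
G+C = 10 + 2 = 12 out of 16 bases
%GC = 12/16 × 100 = 75% ≈ 75%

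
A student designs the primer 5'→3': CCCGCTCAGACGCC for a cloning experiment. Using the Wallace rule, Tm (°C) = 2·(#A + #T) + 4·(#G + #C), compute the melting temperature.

Scanning the sequence gives A=2, T=1, C=8, G=3.
AT pairs contribute 3, GC pairs contribute 11.
Tm = 2(3) + 4(11) = 6 + 44 = 50°C

50°C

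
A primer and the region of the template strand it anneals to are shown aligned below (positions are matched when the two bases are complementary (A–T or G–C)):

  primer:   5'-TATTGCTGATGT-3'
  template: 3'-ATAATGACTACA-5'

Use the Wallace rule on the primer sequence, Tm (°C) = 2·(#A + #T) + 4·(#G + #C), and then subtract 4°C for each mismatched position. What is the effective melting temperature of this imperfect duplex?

28°C

Primer base counts: A=2, T=6, G=3, C=1 → A+T=8, G+C=4
Perfect-match Tm = 2(8) + 4(4) = 16 + 16 = 32°C
Mismatches (positions where the bases are not complementary): 1 (at position 5)
Effective Tm = 32 − 1×4 = 32 − 4 = 28°C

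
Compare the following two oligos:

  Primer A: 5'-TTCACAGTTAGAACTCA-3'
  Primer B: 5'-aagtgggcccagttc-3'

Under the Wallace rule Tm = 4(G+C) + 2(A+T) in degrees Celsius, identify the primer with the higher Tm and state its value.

Primer B, 48°C

Primer A: A+T=11, G+C=6 → Tm = 2(11)+4(6) = 46°C
Primer B: A+T=6, G+C=9 → Tm = 2(6)+4(9) = 48°C
46°C vs 48°C → primer B is higher.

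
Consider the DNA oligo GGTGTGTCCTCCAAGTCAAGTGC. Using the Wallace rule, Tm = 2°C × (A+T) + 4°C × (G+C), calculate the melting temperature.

72°C

Counting bases: G=7, T=6, A=4, C=6
AT pairs contribute 10, GC pairs contribute 13.
Tm = 4·13 + 2·10 = 52 + 20 = 72°C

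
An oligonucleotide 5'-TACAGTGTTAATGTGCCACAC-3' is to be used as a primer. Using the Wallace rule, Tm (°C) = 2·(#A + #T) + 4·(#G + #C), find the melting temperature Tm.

Base counts: C=5, A=6, G=4, T=6
AT pairs contribute 12, GC pairs contribute 9.
Tm = 2×12 + 4×9 = 60°C

60°C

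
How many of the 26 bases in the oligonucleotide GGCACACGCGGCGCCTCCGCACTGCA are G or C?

20

G=8, C=12, A=4, T=2
G+C = 8 + 12 = 20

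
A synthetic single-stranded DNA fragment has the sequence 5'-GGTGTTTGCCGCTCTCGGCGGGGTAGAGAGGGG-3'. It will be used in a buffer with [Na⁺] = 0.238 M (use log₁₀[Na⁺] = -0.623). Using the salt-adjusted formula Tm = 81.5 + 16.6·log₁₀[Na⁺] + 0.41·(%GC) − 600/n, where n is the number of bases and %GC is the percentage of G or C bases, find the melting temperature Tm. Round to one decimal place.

81.6°C

Length n = 33. G=17, C=6, A=3, T=7
G+C = 23, so %GC = 23/33 × 100 = 69.697%
Salt term: 16.6 × (-0.623) = -10.342
GC term: 0.41 × 69.697 = 28.576; length term: −600/33 = −18.182
Tm = 81.5 + (-10.342) + 28.576 − 18.182 = 81.552 → 81.6°C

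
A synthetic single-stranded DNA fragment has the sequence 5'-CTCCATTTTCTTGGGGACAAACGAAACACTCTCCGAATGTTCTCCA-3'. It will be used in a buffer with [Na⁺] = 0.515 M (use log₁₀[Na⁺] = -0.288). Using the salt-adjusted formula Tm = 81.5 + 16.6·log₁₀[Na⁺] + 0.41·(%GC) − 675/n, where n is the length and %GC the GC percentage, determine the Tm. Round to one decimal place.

80.8°C

Length n = 46. Counting bases: C=14, T=13, G=7, A=12
G+C = 21, so %GC = 21/46 × 100 = 45.652%
Salt term: 16.6 × (-0.288) = -4.781
GC term: 0.41 × 45.652 = 18.717; length term: −675/46 = −14.674
Tm = 81.5 + (-4.781) + 18.717 − 14.674 = 80.762 → 80.8°C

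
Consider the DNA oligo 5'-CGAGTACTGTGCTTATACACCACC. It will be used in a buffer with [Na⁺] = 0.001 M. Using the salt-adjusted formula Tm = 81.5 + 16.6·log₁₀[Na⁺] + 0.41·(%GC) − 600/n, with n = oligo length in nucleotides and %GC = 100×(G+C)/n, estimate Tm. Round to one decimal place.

27.2°C

Length n = 24. Base counts: G=4, T=6, C=8, A=6
G+C = 12, so %GC = 12/24 × 100 = 50%
Salt term: 16.6 × (-3) = -49.8
GC term: 0.41 × 50 = 20.5; length term: −600/24 = −25
Tm = 81.5 + (-49.8) + 20.5 − 25 = 27.2 → 27.2°C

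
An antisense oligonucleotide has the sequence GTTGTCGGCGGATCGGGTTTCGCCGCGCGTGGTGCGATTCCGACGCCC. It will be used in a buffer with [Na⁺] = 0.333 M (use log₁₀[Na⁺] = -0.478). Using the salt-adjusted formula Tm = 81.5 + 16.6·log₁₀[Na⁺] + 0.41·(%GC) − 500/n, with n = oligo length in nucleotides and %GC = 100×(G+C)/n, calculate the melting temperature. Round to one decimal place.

Length n = 48. Scanning the sequence gives T=11, A=3, G=19, C=15.
G+C = 34, so %GC = 34/48 × 100 = 70.833%
Salt term: 16.6 × (-0.478) = -7.935
GC term: 0.41 × 70.833 = 29.042; length term: −500/48 = −10.417
Tm = 81.5 + (-7.935) + 29.042 − 10.417 = 92.19 → 92.2°C

92.2°C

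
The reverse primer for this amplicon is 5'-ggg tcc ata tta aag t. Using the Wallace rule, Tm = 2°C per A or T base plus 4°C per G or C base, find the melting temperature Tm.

Base counts: A=5, G=4, C=2, T=5
A+T = 10, G+C = 6
Tm = 4·6 + 2·10 = 24 + 20 = 44°C

44°C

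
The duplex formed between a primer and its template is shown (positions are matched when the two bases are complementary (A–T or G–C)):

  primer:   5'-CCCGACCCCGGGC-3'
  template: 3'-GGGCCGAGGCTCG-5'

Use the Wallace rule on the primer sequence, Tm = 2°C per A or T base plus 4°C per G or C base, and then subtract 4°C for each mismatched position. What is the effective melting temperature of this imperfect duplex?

Primer base counts: A=1, T=0, G=4, C=8 → A+T=1, G+C=12
Perfect-match Tm = 2(1) + 4(12) = 2 + 48 = 50°C
Mismatches (positions where the bases are not complementary): 3 (at positions 5, 7, 11)
Effective Tm = 50 − 3×4 = 50 − 12 = 38°C

38°C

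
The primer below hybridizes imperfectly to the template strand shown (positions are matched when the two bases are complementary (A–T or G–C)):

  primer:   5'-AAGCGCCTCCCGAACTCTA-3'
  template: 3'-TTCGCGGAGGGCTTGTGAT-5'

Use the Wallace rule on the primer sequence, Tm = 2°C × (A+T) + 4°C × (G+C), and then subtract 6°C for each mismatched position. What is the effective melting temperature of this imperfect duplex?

54°C

Primer base counts: A=5, T=3, G=3, C=8 → A+T=8, G+C=11
Perfect-match Tm = 2(8) + 4(11) = 16 + 44 = 60°C
Mismatches (positions where the bases are not complementary): 1 (at position 16)
Effective Tm = 60 − 1×6 = 60 − 6 = 54°C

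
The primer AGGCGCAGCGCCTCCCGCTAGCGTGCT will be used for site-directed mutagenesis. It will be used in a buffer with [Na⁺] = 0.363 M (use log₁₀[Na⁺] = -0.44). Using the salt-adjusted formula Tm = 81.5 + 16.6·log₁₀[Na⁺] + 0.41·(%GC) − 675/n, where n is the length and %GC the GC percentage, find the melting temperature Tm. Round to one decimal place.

Length n = 27. Base counts: A=3, T=4, C=11, G=9
G+C = 20, so %GC = 20/27 × 100 = 74.074%
Salt term: 16.6 × (-0.44) = -7.304
GC term: 0.41 × 74.074 = 30.37; length term: −675/27 = −25
Tm = 81.5 + (-7.304) + 30.37 − 25 = 79.566 → 79.6°C

79.6°C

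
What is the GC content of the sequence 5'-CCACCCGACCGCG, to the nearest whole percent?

85%

T=0, A=2, G=3, C=8
G+C = 3 + 8 = 11 out of 13 bases
%GC = 11/13 × 100 = 84.62% ≈ 85%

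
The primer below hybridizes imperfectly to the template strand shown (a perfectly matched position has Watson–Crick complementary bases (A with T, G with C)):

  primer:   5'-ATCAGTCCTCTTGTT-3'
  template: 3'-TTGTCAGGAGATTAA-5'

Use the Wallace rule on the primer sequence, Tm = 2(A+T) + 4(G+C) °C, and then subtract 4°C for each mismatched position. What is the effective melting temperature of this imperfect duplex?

30°C

Primer base counts: A=2, T=7, G=2, C=4 → A+T=9, G+C=6
Perfect-match Tm = 2(9) + 4(6) = 18 + 24 = 42°C
Mismatches (positions where the bases are not complementary): 3 (at positions 2, 12, 13)
Effective Tm = 42 − 3×4 = 42 − 12 = 30°C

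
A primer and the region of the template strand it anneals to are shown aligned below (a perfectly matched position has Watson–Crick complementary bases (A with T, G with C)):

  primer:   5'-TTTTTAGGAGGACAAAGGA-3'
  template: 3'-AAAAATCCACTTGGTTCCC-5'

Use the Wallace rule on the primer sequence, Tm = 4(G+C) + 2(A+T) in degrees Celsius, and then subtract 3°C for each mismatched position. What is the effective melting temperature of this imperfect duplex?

Primer base counts: A=7, T=5, G=6, C=1 → A+T=12, G+C=7
Perfect-match Tm = 2(12) + 4(7) = 24 + 28 = 52°C
Mismatches (positions where the bases are not complementary): 4 (at positions 9, 11, 14, 19)
Effective Tm = 52 − 4×3 = 52 − 12 = 40°C

40°C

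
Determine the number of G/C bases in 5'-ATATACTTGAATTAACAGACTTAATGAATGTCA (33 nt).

Base counts: T=11, A=14, C=4, G=4
Total G or C: 4 + 4 = 8

8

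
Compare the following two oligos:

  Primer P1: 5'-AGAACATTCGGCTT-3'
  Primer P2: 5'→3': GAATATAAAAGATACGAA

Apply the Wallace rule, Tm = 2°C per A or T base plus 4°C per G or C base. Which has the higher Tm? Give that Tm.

Primer P2, 44°C

Primer P1: A+T=8, G+C=6 → Tm = 2(8)+4(6) = 40°C
Primer P2: A+T=14, G+C=4 → Tm = 2(14)+4(4) = 44°C
40°C vs 44°C → primer P2 is higher.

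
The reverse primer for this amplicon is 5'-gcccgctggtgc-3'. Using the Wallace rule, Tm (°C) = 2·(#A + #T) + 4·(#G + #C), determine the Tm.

Scanning the sequence gives A=0, T=2, G=5, C=5.
So N_AT = 2 and N_GC = 10.
Tm = 4·10 + 2·2 = 40 + 4 = 44°C

44°C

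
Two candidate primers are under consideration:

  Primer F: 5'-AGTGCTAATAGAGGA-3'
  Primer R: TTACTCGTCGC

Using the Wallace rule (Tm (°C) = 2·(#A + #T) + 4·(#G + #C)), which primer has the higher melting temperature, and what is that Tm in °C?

Primer F: A+T=9, G+C=6 → Tm = 2(9)+4(6) = 42°C
Primer R: A+T=5, G+C=6 → Tm = 2(5)+4(6) = 34°C
42°C vs 34°C → primer F is higher.

Primer F, 42°C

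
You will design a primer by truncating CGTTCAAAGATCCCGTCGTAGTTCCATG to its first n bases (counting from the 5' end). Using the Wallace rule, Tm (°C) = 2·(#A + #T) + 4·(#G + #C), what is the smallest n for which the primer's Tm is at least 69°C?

First 23 bases: CGTTCAAAGATCCCGTCGTAGTT → Tm = 68°C (< 69°C)
First 24 bases: CGTTCAAAGATCCCGTCGTAGTTC → Tm = 72°C (≥ 69°C)
Since every base adds ≥2°C, Tm only increases with n, so the threshold is first crossed at n = 24.

n = 24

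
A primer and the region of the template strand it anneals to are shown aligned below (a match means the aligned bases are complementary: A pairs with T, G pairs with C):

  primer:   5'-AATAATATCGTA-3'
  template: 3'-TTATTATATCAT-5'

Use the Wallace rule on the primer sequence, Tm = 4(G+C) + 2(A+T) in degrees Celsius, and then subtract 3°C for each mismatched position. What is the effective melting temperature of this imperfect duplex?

Primer base counts: A=6, T=4, G=1, C=1 → A+T=10, G+C=2
Perfect-match Tm = 2(10) + 4(2) = 20 + 8 = 28°C
Mismatches (positions where the bases are not complementary): 1 (at position 9)
Effective Tm = 28 − 1×3 = 28 − 3 = 25°C

25°C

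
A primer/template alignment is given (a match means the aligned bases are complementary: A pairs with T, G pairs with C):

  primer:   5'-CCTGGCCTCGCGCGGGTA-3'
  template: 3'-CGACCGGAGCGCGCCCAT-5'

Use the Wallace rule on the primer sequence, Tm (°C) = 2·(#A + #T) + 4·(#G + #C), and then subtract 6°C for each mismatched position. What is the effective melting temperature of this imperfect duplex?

58°C

Primer base counts: A=1, T=3, G=7, C=7 → A+T=4, G+C=14
Perfect-match Tm = 2(4) + 4(14) = 8 + 56 = 64°C
Mismatches (positions where the bases are not complementary): 1 (at position 1)
Effective Tm = 64 − 1×6 = 64 − 6 = 58°C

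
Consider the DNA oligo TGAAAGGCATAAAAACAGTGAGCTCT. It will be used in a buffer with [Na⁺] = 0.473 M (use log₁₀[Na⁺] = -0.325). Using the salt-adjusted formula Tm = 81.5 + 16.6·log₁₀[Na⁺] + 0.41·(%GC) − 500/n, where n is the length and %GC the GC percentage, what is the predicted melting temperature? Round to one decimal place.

72.6°C

Length n = 26. Base counts: C=4, G=6, T=5, A=11
G+C = 10, so %GC = 10/26 × 100 = 38.462%
Salt term: 16.6 × (-0.325) = -5.395
GC term: 0.41 × 38.462 = 15.769; length term: −500/26 = −19.231
Tm = 81.5 + (-5.395) + 15.769 − 19.231 = 72.643 → 72.6°C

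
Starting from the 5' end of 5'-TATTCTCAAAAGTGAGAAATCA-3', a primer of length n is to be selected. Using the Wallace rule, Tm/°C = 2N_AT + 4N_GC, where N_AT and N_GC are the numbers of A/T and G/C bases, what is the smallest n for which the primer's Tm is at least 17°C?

First 6 bases: TATTCT → Tm = 14°C (< 17°C)
First 7 bases: TATTCTC → Tm = 18°C (≥ 17°C)
Each additional base adds 2°C (A/T) or 4°C (G/C), so Tm is non-decreasing in n; n = 7 is the first length to reach 17°C.

n = 7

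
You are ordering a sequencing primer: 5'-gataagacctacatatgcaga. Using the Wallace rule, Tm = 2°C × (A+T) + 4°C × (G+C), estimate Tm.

Counting bases: G=4, C=4, A=9, T=4
So N_AT = 13 and N_GC = 8.
Tm = 4·8 + 2·13 = 32 + 26 = 58°C

58°C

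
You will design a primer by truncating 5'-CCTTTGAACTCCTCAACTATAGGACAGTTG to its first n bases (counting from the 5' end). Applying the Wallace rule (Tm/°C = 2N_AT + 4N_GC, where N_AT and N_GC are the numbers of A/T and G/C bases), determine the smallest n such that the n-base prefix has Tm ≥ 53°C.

n = 19

First 18 bases: CCTTTGAACTCCTCAACT → Tm = 52°C (< 53°C)
First 19 bases: CCTTTGAACTCCTCAACTA → Tm = 54°C (≥ 53°C)
Since every base adds ≥2°C, Tm only increases with n, so the threshold is first crossed at n = 19.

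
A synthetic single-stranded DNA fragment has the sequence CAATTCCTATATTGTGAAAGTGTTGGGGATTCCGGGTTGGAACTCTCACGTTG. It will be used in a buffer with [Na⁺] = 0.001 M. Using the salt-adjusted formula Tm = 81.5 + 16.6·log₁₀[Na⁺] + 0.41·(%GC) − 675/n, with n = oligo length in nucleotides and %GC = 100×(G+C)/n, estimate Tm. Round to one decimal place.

37.5°C

Length n = 53. Scanning the sequence gives T=18, C=9, G=15, A=11.
G+C = 24, so %GC = 24/53 × 100 = 45.283%
Salt term: 16.6 × (-3) = -49.8
GC term: 0.41 × 45.283 = 18.566; length term: −675/53 = −12.736
Tm = 81.5 + (-49.8) + 18.566 − 12.736 = 37.53 → 37.5°C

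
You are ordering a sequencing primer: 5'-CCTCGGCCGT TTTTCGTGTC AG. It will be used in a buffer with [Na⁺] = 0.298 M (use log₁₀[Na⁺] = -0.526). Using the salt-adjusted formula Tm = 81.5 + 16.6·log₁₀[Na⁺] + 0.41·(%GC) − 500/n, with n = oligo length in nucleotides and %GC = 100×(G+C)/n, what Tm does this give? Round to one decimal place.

Length n = 22. C=7, G=6, A=1, T=8
G+C = 13, so %GC = 13/22 × 100 = 59.091%
Salt term: 16.6 × (-0.526) = -8.732
GC term: 0.41 × 59.091 = 24.227; length term: −500/22 = −22.727
Tm = 81.5 + (-8.732) + 24.227 − 22.727 = 74.268 → 74.3°C

74.3°C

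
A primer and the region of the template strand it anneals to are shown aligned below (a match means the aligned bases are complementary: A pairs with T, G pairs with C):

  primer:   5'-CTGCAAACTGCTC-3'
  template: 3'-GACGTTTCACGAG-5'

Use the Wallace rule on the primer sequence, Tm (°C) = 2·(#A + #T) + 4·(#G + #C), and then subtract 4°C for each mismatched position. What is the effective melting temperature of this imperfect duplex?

Primer base counts: A=3, T=3, G=2, C=5 → A+T=6, G+C=7
Perfect-match Tm = 2(6) + 4(7) = 12 + 28 = 40°C
Mismatches (positions where the bases are not complementary): 1 (at position 8)
Effective Tm = 40 − 1×4 = 40 − 4 = 36°C

36°C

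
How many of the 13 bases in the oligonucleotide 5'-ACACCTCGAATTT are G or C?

C=4, G=1, A=4, T=4
Total G or C: 1 + 4 = 5

5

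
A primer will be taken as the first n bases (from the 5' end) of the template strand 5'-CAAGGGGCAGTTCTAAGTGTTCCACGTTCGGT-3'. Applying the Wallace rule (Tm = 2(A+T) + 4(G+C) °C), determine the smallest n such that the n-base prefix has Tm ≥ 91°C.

n = 30

First 29 bases: CAAGGGGCAGTTCTAAGTGTTCCACGTTC → Tm = 88°C (< 91°C)
First 30 bases: CAAGGGGCAGTTCTAAGTGTTCCACGTTCG → Tm = 92°C (≥ 91°C)
Each additional base adds 2°C (A/T) or 4°C (G/C), so Tm is non-decreasing in n; n = 30 is the first length to reach 91°C.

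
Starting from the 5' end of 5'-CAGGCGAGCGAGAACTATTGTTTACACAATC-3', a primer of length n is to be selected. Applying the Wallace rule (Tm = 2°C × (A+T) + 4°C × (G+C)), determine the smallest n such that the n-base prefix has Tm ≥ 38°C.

n = 11

First 10 bases: CAGGCGAGCG → Tm = 36°C (< 38°C)
First 11 bases: CAGGCGAGCGA → Tm = 38°C (≥ 38°C)
Since every base adds ≥2°C, Tm only increases with n, so the threshold is first crossed at n = 11.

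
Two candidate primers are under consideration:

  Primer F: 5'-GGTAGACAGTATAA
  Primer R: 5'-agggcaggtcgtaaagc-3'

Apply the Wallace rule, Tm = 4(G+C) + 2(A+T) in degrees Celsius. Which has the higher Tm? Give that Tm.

Primer R, 54°C

Primer F: A+T=9, G+C=5 → Tm = 2(9)+4(5) = 38°C
Primer R: A+T=7, G+C=10 → Tm = 2(7)+4(10) = 54°C
38°C vs 54°C → primer R is higher.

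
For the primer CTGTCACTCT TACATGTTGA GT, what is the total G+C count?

G=4, A=4, T=9, C=5
G+C = 4 + 5 = 9

9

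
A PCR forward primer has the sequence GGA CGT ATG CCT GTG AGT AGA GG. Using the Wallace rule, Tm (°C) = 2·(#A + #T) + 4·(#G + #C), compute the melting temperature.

Counting bases: A=5, T=5, G=10, C=3
A+T = 10, G+C = 13
Tm = 2(10) + 4(13) = 20 + 52 = 72°C

72°C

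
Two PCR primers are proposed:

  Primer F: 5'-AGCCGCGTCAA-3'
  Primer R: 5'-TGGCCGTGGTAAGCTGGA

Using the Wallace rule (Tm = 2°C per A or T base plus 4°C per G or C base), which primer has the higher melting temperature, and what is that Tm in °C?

Primer F: A+T=4, G+C=7 → Tm = 2(4)+4(7) = 36°C
Primer R: A+T=7, G+C=11 → Tm = 2(7)+4(11) = 58°C
36°C vs 58°C → primer R is higher.

Primer R, 58°C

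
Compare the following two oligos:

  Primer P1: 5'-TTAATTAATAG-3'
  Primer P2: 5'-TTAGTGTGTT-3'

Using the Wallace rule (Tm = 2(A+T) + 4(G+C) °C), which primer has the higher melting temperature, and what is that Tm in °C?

Primer P1: A+T=10, G+C=1 → Tm = 2(10)+4(1) = 24°C
Primer P2: A+T=7, G+C=3 → Tm = 2(7)+4(3) = 26°C
24°C vs 26°C → primer P2 is higher.

Primer P2, 26°C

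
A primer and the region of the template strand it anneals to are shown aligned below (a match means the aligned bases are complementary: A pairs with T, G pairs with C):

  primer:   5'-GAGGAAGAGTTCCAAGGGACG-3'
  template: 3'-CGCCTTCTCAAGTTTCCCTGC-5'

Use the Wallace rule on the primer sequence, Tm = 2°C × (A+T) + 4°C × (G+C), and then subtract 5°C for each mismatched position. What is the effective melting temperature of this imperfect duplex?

56°C

Primer base counts: A=7, T=2, G=9, C=3 → A+T=9, G+C=12
Perfect-match Tm = 2(9) + 4(12) = 18 + 48 = 66°C
Mismatches (positions where the bases are not complementary): 2 (at positions 2, 13)
Effective Tm = 66 − 2×5 = 66 − 10 = 56°C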